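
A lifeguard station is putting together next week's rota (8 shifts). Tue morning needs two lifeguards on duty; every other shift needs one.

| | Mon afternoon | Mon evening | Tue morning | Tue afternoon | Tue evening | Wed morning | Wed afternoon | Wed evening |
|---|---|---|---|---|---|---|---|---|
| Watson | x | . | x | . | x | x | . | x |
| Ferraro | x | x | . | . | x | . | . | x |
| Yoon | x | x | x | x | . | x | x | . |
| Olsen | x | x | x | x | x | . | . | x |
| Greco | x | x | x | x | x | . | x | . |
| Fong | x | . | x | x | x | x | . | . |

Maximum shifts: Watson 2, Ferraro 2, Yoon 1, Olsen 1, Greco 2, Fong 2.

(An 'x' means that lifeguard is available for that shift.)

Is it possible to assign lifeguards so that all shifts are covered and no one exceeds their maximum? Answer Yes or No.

Yes

One valid schedule: Mon afternoon→Greco, Mon evening→Ferraro, Tue morning→Greco+Fong, Tue afternoon→Olsen, Tue evening→Ferraro, Wed morning→Watson, Wed afternoon→Yoon, Wed evening→Watson.
Loads: Watson 2/2, Ferraro 2/2, Yoon 1/1, Olsen 1/1, Greco 2/2, Fong 1/2 — all within limits.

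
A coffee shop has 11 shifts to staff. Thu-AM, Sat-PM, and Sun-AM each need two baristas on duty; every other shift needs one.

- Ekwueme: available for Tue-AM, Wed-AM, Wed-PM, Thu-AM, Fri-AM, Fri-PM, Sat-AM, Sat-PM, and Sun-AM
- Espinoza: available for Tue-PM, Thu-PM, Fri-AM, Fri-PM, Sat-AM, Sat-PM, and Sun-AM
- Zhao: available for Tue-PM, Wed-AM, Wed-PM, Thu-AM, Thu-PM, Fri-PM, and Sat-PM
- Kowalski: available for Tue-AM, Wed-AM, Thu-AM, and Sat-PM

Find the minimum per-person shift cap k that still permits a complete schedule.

4

With 4 baristas and 14 worker-slots to fill, someone must work at least ⌈14/4⌉ = 4 shifts, so k ≥ 4.
k = 4 works: Tue-AM→Ekwueme, Tue-PM→Espinoza, Wed-AM→Zhao, Wed-PM→Ekwueme, Thu-AM→Zhao+Kowalski, Thu-PM→Espinoza, Fri-AM→Ekwueme, Fri-PM→Zhao, Sat-AM→Espinoza, Sat-PM→Zhao+Kowalski, Sun-AM→Ekwueme+Espinoza.
Loads: Ekwueme 4, Espinoza 4, Zhao 4, Kowalski 2 — all ≤ 4.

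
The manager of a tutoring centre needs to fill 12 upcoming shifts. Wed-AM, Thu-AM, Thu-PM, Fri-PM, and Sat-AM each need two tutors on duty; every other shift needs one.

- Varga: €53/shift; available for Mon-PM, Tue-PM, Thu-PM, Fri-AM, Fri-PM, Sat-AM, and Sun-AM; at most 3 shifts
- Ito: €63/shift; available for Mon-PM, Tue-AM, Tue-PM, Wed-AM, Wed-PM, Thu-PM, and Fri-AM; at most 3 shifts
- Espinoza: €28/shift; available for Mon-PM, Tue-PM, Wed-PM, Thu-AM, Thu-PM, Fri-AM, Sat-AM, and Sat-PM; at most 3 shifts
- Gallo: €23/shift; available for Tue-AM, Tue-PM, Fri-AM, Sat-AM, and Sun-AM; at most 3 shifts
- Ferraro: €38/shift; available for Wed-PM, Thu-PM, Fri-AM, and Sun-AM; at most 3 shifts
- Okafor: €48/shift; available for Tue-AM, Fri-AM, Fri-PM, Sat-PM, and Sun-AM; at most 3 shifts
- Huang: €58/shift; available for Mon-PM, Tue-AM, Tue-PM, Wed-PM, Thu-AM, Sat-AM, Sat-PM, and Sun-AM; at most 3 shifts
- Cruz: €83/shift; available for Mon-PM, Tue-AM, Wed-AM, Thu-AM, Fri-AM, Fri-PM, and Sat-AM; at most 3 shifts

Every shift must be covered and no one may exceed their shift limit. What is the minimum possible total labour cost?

Wed-AM can only be covered by Ito and Cruz, so that assignment is forced.
Picking the cheapest available tutor for each shift independently would cost €626, but that ignores the shift limits.
An optimal schedule: Mon-PM→Espinoza, Tue-AM→Gallo, Tue-PM→Gallo, Wed-AM→Ito+Cruz, Wed-PM→Ferraro, Thu-AM→Espinoza+Huang, Thu-PM→Espinoza+Ferraro, Fri-AM→Okafor, Fri-PM→Okafor+Varga, Sat-AM→Gallo+Varga, Sat-PM→Okafor, Sun-AM→Ferraro.
Total: 28 + 23 + 23 + 63 + 83 + 38 + 28 + 58 + 28 + 38 + 48 + 48 + 53 + 23 + 53 + 48 + 38 = €721.

€721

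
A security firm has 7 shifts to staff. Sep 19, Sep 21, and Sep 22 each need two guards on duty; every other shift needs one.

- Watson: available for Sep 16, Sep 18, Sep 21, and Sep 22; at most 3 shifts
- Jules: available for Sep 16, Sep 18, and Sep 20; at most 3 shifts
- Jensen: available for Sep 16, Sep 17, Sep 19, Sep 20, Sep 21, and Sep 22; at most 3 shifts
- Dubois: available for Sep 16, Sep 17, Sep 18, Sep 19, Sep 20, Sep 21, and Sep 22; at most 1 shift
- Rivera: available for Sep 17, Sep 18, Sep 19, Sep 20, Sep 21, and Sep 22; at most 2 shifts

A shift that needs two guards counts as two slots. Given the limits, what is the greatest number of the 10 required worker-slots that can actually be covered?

10

Total capacity across all guards is 3+3+3+1+2 = 12, and 10 slots are needed, so at most 10 can be filled.
An assignment achieving 10: Sep 16→Watson, Sep 17→Jensen, Sep 18→Watson, Sep 19→Jensen+Dubois, Sep 20→Jules, Sep 21→Watson+Rivera, Sep 22→Jensen+Rivera.
Loads: Watson 3/3, Jules 1/3, Jensen 3/3, Dubois 1/1, Rivera 2/2.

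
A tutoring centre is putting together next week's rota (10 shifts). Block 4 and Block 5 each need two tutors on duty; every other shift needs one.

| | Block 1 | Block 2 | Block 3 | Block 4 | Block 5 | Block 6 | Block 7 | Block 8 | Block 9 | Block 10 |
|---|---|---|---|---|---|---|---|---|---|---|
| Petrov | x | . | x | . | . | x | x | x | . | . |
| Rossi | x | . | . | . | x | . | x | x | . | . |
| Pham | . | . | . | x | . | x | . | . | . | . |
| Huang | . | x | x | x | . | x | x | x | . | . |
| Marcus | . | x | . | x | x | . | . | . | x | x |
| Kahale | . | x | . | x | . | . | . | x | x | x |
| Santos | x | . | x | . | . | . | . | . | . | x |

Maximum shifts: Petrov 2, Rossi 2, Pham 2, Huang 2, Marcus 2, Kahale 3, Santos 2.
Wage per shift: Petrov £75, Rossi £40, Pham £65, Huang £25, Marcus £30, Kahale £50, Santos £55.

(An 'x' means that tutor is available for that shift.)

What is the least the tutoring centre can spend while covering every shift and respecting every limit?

Block 5 can only be covered by Rossi and Marcus, so that assignment is forced.
Picking the cheapest available tutor for each shift independently would cost £350, but that ignores the shift limits.
An optimal schedule: Block 1→Rossi, Block 2→Kahale, Block 3→Santos, Block 4→Kahale+Pham, Block 5→Marcus+Rossi, Block 6→Huang, Block 7→Huang, Block 8→Kahale, Block 9→Marcus, Block 10→Santos.
Total: 40 + 50 + 55 + 50 + 65 + 30 + 40 + 25 + 25 + 50 + 30 + 55 = £515.

£515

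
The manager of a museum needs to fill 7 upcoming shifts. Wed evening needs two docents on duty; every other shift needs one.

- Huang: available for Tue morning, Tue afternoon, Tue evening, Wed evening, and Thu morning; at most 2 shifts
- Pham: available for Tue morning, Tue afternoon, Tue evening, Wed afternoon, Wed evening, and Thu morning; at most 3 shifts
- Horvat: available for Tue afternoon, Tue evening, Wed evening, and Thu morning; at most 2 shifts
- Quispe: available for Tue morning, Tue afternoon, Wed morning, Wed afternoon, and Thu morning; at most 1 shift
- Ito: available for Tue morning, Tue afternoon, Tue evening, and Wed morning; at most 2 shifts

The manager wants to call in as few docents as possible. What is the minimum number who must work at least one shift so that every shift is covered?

4

8 slots to fill and no one can take more than 3, so at least ⌈8/3⌉ = 3 docents are needed.
Any 3 docents together have capacity at most 3+2+2 = 7 < 8 slots, so 3 can never suffice.
Huang, Pham, Horvat, and Quispe alone can cover everything: Tue morning→Huang, Tue afternoon→Pham, Tue evening→Huang, Wed morning→Quispe, Wed afternoon→Pham, Wed evening→Pham+Horvat, Thu morning→Horvat.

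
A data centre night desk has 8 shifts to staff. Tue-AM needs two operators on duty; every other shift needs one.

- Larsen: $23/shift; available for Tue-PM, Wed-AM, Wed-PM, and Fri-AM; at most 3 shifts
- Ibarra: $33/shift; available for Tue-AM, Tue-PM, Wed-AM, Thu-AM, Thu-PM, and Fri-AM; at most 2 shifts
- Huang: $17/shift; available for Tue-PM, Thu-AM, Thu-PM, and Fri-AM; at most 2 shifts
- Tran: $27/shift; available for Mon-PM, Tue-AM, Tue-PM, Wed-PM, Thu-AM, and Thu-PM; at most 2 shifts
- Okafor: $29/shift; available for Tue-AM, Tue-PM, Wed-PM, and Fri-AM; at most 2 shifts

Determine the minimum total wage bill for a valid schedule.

$215

Mon-PM can only be covered by Tran, so that assignment is forced.
Picking the cheapest available operator for each shift independently would cost $197, but that ignores the shift limits.
An optimal schedule: Mon-PM→Tran, Tue-AM→Tran+Okafor, Tue-PM→Okafor, Wed-AM→Larsen, Wed-PM→Larsen, Thu-AM→Huang, Thu-PM→Huang, Fri-AM→Larsen.
Total: 27 + 27 + 29 + 29 + 23 + 23 + 17 + 17 + 23 = $215.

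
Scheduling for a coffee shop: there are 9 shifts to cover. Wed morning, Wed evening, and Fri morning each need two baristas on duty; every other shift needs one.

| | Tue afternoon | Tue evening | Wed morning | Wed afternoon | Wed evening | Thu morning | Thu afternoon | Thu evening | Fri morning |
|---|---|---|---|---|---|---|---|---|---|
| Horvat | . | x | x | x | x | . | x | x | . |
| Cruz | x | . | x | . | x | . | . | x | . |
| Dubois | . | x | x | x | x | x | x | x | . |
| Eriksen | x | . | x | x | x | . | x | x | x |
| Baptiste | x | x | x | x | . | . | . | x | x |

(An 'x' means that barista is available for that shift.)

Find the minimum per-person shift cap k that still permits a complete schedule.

With 5 baristas and 12 worker-slots to fill, someone must work at least ⌈12/5⌉ = 3 shifts, so k ≥ 3.
k = 3 works: Tue afternoon→Cruz, Tue evening→Horvat, Wed morning→Dubois+Eriksen, Wed afternoon→Horvat, Wed evening→Cruz+Dubois, Thu morning→Dubois, Thu afternoon→Horvat, Thu evening→Cruz, Fri morning→Eriksen+Baptiste.
Loads: Horvat 3, Cruz 3, Dubois 3, Eriksen 2, Baptiste 1 — all ≤ 3.

3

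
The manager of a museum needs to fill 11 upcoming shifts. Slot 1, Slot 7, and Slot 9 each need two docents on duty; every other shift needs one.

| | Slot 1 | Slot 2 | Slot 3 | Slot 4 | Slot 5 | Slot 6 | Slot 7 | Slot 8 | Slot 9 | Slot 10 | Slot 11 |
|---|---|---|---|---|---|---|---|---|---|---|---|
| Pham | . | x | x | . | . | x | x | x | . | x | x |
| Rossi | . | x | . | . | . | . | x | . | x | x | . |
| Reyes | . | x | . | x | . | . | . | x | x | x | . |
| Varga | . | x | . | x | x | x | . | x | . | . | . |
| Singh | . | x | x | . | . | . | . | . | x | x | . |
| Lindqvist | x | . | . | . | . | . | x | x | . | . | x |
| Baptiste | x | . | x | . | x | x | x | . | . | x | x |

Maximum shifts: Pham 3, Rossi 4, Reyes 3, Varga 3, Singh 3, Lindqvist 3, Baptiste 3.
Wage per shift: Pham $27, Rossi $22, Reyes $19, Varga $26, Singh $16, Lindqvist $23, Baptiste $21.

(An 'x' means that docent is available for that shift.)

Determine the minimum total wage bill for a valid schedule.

$281

Slot 1 can only be covered by Lindqvist and Baptiste, so that assignment is forced.
Picking the cheapest available docent for each shift independently would cost $271, but that ignores the shift limits.
An optimal schedule: Slot 1→Baptiste+Lindqvist, Slot 2→Singh, Slot 3→Singh, Slot 4→Reyes, Slot 5→Baptiste, Slot 6→Baptiste, Slot 7→Rossi+Lindqvist, Slot 8→Reyes, Slot 9→Singh+Reyes, Slot 10→Rossi, Slot 11→Lindqvist.
Total: 21 + 23 + 16 + 16 + 19 + 21 + 21 + 22 + 23 + 19 + 16 + 19 + 22 + 23 = $281.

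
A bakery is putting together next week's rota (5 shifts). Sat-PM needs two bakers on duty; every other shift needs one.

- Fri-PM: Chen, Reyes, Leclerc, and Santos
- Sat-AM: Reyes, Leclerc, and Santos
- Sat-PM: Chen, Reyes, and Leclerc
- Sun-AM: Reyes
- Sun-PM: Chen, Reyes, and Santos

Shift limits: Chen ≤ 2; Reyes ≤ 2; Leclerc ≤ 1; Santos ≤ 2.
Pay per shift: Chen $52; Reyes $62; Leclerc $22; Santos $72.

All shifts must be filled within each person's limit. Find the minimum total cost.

Sun-AM can only be covered by Reyes, so that assignment is forced.
Picking the cheapest available baker for each shift independently would cost $232, but that ignores the shift limits.
An optimal schedule: Fri-PM→Santos, Sat-AM→Reyes, Sat-PM→Chen+Leclerc, Sun-AM→Reyes, Sun-PM→Chen.
Total: 72 + 62 + 52 + 22 + 62 + 52 = $322.

$322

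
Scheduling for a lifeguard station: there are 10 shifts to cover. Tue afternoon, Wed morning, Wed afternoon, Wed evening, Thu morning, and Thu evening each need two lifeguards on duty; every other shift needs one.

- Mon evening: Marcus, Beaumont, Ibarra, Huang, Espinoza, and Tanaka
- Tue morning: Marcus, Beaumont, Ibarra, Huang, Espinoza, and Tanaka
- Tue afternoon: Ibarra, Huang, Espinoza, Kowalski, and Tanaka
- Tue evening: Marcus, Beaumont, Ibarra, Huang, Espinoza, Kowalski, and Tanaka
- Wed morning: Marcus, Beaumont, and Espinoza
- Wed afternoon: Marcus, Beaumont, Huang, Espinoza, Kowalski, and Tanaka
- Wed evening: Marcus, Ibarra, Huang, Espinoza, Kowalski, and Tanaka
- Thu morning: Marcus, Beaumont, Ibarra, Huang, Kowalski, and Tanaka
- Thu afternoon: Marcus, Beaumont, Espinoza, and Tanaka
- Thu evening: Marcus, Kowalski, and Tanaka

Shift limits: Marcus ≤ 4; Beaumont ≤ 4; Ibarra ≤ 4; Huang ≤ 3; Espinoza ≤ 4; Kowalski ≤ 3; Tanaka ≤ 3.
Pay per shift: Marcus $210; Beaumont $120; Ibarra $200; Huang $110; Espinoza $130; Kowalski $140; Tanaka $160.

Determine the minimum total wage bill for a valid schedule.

$2070

Picking the cheapest available lifeguard for each shift independently would cost $1940, but that ignores the shift limits.
An optimal schedule: Mon evening→Huang, Tue morning→Huang, Tue afternoon→Espinoza+Kowalski, Tue evening→Huang, Wed morning→Beaumont+Espinoza, Wed afternoon→Beaumont+Espinoza, Wed evening→Espinoza+Kowalski, Thu morning→Beaumont+Tanaka, Thu afternoon→Beaumont, Thu evening→Kowalski+Tanaka.
Total: 110 + 110 + 130 + 140 + 110 + 120 + 130 + 120 + 130 + 130 + 140 + 120 + 160 + 120 + 140 + 160 = $2070.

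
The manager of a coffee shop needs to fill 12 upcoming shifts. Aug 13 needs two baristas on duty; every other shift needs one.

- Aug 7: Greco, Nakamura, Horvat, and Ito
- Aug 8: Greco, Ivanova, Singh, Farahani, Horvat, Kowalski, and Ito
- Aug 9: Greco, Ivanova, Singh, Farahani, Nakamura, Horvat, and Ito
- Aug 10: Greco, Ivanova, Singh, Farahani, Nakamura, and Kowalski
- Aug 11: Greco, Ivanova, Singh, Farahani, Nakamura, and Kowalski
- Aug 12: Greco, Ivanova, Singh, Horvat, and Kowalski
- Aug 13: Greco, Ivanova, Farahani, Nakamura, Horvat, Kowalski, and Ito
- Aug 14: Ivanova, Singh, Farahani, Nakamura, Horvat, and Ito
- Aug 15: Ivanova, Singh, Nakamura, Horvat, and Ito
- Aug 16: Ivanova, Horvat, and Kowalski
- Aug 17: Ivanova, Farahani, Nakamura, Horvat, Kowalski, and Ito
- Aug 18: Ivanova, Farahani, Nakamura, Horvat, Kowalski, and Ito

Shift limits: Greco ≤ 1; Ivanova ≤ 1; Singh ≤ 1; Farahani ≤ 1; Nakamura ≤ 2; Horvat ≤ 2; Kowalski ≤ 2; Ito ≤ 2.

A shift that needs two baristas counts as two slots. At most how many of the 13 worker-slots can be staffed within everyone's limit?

12

Total capacity across all baristas is 1+1+1+1+2+2+2+2 = 12, and 13 slots are needed, so at most 12 can be filled.
An assignment achieving 12: Aug 7→Greco, Aug 8→Kowalski, Aug 9→Ito, Aug 10→Farahani, Aug 11→Nakamura, Aug 12→Singh, Aug 13→Ito, Aug 14→Horvat, Aug 15→Nakamura, Aug 16→Ivanova, Aug 17→Horvat, Aug 18→Kowalski.
Loads: Greco 1/1, Ivanova 1/1, Singh 1/1, Farahani 1/1, Nakamura 2/2, Horvat 2/2, Kowalski 2/2, Ito 2/2.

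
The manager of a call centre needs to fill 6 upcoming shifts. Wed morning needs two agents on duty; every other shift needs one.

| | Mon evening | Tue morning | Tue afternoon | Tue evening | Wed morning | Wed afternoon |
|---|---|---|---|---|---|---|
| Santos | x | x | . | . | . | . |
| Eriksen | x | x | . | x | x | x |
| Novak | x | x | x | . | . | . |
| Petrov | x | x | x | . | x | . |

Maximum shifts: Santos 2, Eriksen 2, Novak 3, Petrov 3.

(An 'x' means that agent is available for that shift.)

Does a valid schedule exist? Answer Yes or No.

No

Total capacity is 10 and 7 slots are needed, so capacity alone doesn't rule it out.
Shifts {Tue evening, Wed morning, Wed afternoon} need 4 worker-slots in total, but the agents available for any of those shifts (Eriksen and Petrov) can supply at most 3 among them. So no valid schedule exists.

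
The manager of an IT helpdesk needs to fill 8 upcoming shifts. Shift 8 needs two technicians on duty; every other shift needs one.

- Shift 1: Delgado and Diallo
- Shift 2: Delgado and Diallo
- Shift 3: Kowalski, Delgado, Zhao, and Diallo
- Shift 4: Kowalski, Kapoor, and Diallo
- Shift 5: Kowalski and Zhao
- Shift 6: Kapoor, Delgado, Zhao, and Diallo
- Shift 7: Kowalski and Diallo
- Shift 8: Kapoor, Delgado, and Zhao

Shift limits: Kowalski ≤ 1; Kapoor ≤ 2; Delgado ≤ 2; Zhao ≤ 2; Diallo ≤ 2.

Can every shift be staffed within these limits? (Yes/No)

One valid schedule: Shift 1→Delgado, Shift 2→Delgado, Shift 3→Zhao, Shift 4→Kapoor, Shift 5→Kowalski, Shift 6→Diallo, Shift 7→Diallo, Shift 8→Kapoor+Zhao.
Loads: Kowalski 1/1, Kapoor 2/2, Delgado 2/2, Zhao 2/2, Diallo 2/2 — all within limits.

Yes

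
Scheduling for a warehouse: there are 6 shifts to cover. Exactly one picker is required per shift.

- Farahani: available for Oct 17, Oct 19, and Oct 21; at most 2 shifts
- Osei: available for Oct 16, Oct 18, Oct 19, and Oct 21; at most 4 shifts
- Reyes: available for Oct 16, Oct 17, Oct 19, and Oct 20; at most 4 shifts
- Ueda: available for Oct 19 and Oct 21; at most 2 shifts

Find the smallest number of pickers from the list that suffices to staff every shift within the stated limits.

6 slots to fill and no one can take more than 4, so at least ⌈6/4⌉ = 2 pickers are needed.
Osei and Reyes alone can cover everything: Oct 16→Osei, Oct 17→Reyes, Oct 18→Osei, Oct 19→Osei, Oct 20→Reyes, Oct 21→Osei.

2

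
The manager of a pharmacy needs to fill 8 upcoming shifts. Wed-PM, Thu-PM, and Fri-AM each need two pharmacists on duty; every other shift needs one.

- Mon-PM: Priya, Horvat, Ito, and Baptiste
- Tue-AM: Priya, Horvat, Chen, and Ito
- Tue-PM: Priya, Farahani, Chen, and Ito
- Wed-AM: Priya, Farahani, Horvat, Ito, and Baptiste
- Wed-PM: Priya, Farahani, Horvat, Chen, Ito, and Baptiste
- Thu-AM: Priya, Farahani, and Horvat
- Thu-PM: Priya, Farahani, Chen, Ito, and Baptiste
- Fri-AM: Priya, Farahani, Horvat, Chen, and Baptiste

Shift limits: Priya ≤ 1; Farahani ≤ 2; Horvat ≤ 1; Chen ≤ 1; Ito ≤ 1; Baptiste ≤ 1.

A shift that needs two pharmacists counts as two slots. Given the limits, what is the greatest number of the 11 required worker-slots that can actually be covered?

7

Total capacity across all pharmacists is 1+2+1+1+1+1 = 7, and 11 slots are needed, so at most 7 can be filled.
An assignment achieving 7: Mon-PM→Horvat, Tue-AM→Chen, Tue-PM→Farahani, Wed-AM→Farahani, Thu-AM→Priya, Thu-PM→Ito+Baptiste.
Loads: Priya 1/1, Farahani 2/2, Horvat 1/1, Chen 1/1, Ito 1/1, Baptiste 1/1.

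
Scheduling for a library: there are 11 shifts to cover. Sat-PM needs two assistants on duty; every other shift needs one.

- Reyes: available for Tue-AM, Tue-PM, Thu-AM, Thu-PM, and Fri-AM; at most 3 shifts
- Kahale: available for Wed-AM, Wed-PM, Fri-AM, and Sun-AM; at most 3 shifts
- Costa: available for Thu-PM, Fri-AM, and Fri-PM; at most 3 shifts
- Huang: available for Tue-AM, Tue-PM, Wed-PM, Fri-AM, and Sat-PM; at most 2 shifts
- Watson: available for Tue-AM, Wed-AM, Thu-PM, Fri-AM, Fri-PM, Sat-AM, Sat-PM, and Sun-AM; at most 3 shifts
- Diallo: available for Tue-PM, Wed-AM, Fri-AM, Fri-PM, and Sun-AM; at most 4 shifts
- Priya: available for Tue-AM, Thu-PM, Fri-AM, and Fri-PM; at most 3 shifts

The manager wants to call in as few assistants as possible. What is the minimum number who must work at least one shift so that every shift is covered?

4

12 slots to fill and no one can take more than 4, so at least ⌈12/4⌉ = 3 assistants are needed.
Any 3 assistants together have capacity at most 4+3+3 = 10 < 12 slots, so 3 can never suffice.
Reyes, Huang, Watson, and Diallo alone can cover everything: Tue-AM→Reyes, Tue-PM→Diallo, Wed-AM→Watson, Wed-PM→Huang, Thu-AM→Reyes, Thu-PM→Reyes, Fri-AM→Diallo, Fri-PM→Diallo, Sat-AM→Watson, Sat-PM→Huang+Watson, Sun-AM→Diallo.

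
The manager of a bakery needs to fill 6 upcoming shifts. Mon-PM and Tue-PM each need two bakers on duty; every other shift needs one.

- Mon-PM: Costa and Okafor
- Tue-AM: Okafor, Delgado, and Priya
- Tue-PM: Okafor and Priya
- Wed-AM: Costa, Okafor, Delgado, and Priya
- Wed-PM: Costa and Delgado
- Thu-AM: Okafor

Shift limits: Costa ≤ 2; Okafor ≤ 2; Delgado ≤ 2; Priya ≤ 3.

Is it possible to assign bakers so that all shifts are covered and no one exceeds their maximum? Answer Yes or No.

No

Total capacity is 9 and 8 slots are needed, so capacity alone doesn't rule it out.
Shifts {Mon-PM, Tue-PM, Thu-AM} need 5 worker-slots in total, but the bakers available for any of those shifts (Costa, Okafor, and Priya) can supply at most 4 among them. So no valid schedule exists.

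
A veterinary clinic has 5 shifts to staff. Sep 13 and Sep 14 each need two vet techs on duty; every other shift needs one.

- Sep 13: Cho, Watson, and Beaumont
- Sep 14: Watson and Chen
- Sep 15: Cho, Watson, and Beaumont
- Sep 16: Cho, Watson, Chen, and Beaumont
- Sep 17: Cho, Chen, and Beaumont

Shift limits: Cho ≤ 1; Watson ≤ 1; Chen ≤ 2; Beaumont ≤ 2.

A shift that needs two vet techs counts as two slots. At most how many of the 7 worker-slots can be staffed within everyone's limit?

Total capacity across all vet techs is 1+1+2+2 = 6, and 7 slots are needed, so at most 6 can be filled.
An assignment achieving 6: Sep 13→Cho+Beaumont, Sep 14→Watson+Chen, Sep 15→Beaumont, Sep 17→Chen.
Loads: Cho 1/1, Watson 1/1, Chen 2/2, Beaumont 2/2.

6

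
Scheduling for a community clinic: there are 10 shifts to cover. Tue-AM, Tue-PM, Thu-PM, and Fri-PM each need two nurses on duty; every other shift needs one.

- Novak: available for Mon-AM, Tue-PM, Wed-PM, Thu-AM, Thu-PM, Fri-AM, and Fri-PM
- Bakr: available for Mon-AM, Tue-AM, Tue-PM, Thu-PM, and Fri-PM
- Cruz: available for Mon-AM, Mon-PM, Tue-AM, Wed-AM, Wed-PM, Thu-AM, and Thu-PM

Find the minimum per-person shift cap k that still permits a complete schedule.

With 3 nurses and 14 worker-slots to fill, someone must work at least ⌈14/3⌉ = 5 shifts, so k ≥ 5.
k = 5 works: Mon-AM→Bakr, Mon-PM→Cruz, Tue-AM→Bakr+Cruz, Tue-PM→Novak+Bakr, Wed-AM→Cruz, Wed-PM→Novak, Thu-AM→Novak, Thu-PM→Bakr+Cruz, Fri-AM→Novak, Fri-PM→Novak+Bakr.
Loads: Novak 5, Bakr 5, Cruz 4 — all ≤ 5.

5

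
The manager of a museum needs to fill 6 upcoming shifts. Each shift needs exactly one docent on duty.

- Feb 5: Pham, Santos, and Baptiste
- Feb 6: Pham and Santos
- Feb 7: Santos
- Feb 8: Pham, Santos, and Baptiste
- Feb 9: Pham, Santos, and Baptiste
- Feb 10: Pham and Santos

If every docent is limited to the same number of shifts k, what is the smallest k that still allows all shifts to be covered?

2

With 3 docents and 6 worker-slots to fill, someone must work at least ⌈6/3⌉ = 2 shifts, so k ≥ 2.
k = 2 works: Feb 5→Santos, Feb 6→Pham, Feb 7→Santos, Feb 8→Baptiste, Feb 9→Baptiste, Feb 10→Pham.
Loads: Pham 2, Santos 2, Baptiste 2 — all ≤ 2.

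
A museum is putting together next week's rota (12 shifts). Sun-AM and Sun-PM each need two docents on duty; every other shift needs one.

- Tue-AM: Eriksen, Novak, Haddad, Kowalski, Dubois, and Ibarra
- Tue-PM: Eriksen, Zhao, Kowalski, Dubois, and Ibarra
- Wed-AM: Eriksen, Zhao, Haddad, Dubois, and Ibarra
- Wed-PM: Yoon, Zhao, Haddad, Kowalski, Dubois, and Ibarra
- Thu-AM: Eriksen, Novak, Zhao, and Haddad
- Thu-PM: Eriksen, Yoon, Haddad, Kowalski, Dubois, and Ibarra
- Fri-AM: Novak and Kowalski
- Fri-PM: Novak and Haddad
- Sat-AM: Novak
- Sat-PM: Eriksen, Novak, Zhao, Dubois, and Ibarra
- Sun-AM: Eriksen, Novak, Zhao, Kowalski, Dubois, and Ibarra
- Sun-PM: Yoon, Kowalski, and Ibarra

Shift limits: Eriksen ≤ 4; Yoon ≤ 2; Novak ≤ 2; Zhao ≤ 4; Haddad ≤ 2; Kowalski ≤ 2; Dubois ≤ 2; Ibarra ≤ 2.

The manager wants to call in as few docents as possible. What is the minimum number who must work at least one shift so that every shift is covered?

5

14 slots to fill and no one can take more than 4, so at least ⌈14/4⌉ = 4 docents are needed.
Any 4 docents together have capacity at most 4+4+2+2 = 12 < 14 slots, so 4 can never suffice.
Eriksen, Yoon, Novak, Zhao, and Kowalski alone can cover everything: Tue-AM→Eriksen, Tue-PM→Eriksen, Wed-AM→Eriksen, Wed-PM→Zhao, Thu-AM→Zhao, Thu-PM→Yoon, Fri-AM→Kowalski, Fri-PM→Novak, Sat-AM→Novak, Sat-PM→Zhao, Sun-AM→Eriksen+Zhao, Sun-PM→Yoon+Kowalski.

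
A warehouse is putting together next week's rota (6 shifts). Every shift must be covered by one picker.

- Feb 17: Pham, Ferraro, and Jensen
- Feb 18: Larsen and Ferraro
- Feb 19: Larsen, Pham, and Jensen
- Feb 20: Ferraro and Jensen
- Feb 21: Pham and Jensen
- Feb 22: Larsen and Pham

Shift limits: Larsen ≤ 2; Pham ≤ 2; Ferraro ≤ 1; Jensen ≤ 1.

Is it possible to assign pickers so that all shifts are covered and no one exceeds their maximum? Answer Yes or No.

One valid schedule: Feb 17→Pham, Feb 18→Larsen, Feb 19→Jensen, Feb 20→Ferraro, Feb 21→Pham, Feb 22→Larsen.
Loads: Larsen 2/2, Pham 2/2, Ferraro 1/1, Jensen 1/1 — all within limits.

Yes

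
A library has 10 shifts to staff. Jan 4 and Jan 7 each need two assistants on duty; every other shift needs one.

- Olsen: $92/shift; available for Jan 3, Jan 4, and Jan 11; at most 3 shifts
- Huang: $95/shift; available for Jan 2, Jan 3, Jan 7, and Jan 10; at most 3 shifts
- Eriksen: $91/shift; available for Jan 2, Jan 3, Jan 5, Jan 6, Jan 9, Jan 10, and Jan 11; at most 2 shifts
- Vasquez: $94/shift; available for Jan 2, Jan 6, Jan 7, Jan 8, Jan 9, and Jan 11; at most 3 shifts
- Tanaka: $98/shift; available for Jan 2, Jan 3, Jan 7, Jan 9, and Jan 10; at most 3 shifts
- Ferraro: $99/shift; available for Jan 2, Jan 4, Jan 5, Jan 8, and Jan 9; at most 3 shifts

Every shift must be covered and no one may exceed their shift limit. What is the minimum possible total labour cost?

Jan 4 can only be covered by Olsen and Ferraro, so that assignment is forced.
Picking the cheapest available assistant for each shift independently would cost $1111, but that ignores the shift limits.
An optimal schedule: Jan 2→Huang, Jan 3→Olsen, Jan 4→Olsen+Ferraro, Jan 5→Eriksen, Jan 6→Eriksen, Jan 7→Huang+Vasquez, Jan 8→Vasquez, Jan 9→Vasquez, Jan 10→Huang, Jan 11→Olsen.
Total: 95 + 92 + 92 + 99 + 91 + 91 + 95 + 94 + 94 + 94 + 95 + 92 = $1124.

$1124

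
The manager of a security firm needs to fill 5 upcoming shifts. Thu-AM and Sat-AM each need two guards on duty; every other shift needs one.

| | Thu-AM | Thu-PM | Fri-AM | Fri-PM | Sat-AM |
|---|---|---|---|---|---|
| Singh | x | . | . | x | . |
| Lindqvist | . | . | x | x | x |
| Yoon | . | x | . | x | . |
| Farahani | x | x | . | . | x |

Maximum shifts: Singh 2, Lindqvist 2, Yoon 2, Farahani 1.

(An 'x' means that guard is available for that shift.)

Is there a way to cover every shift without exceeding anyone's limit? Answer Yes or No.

Total capacity is 7 and 7 slots are needed, so capacity alone doesn't rule it out.
Shifts {Thu-AM, Sat-AM} need 4 worker-slots in total, but the guards available for any of those shifts (Singh, Lindqvist, and Farahani) can supply at most 3 among them. So no valid schedule exists.

No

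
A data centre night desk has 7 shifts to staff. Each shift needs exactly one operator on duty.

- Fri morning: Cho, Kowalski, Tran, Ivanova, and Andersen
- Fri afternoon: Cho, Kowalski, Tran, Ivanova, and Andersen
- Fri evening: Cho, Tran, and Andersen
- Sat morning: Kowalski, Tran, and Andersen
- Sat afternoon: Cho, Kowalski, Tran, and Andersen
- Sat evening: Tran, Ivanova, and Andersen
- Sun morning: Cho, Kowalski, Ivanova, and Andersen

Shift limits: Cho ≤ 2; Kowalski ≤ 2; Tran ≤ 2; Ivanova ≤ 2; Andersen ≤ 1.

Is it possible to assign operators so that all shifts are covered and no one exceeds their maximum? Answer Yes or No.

Yes

One valid schedule: Fri morning→Tran, Fri afternoon→Ivanova, Fri evening→Cho, Sat morning→Kowalski, Sat afternoon→Cho, Sat evening→Tran, Sun morning→Kowalski.
Loads: Cho 2/2, Kowalski 2/2, Tran 2/2, Ivanova 1/2, Andersen 0/1 — all within limits.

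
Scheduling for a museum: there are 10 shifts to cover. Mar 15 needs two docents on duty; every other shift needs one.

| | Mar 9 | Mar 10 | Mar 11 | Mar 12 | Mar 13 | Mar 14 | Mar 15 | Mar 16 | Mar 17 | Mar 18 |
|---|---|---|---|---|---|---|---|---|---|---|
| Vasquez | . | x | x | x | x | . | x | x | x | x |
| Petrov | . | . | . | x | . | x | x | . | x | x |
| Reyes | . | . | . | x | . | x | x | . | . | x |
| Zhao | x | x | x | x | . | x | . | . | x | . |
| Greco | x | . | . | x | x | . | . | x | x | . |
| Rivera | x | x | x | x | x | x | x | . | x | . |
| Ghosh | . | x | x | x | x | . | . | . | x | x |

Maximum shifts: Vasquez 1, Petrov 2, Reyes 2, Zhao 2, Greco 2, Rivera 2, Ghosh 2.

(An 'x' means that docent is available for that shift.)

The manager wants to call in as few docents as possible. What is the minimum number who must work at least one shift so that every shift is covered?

11 slots to fill and no one can take more than 2, so at least ⌈11/2⌉ = 6 docents are needed.
Vasquez, Petrov, Reyes, Zhao, Greco, and Rivera alone can cover everything: Mar 9→Zhao, Mar 10→Zhao, Mar 11→Rivera, Mar 12→Reyes, Mar 13→Greco, Mar 14→Petrov, Mar 15→Reyes+Rivera, Mar 16→Vasquez, Mar 17→Greco, Mar 18→Petrov.

6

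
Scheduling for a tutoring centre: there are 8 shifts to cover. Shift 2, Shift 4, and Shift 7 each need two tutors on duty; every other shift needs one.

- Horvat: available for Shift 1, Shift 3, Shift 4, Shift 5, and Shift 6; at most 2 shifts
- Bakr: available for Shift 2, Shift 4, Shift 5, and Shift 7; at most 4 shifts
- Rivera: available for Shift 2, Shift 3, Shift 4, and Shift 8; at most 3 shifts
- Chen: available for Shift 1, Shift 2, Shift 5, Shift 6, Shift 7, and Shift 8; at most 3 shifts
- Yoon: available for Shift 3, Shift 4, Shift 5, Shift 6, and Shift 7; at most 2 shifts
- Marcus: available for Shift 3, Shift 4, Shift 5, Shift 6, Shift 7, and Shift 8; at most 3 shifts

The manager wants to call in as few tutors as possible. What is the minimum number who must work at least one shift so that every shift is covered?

11 slots to fill and no one can take more than 4, so at least ⌈11/4⌉ = 3 tutors are needed.
Any 3 tutors together have capacity at most 4+3+3 = 10 < 11 slots, so 3 can never suffice.
Horvat, Bakr, Rivera, and Chen alone can cover everything: Shift 1→Horvat, Shift 2→Bakr+Rivera, Shift 3→Horvat, Shift 4→Bakr+Rivera, Shift 5→Bakr, Shift 6→Chen, Shift 7→Bakr+Chen, Shift 8→Rivera.

4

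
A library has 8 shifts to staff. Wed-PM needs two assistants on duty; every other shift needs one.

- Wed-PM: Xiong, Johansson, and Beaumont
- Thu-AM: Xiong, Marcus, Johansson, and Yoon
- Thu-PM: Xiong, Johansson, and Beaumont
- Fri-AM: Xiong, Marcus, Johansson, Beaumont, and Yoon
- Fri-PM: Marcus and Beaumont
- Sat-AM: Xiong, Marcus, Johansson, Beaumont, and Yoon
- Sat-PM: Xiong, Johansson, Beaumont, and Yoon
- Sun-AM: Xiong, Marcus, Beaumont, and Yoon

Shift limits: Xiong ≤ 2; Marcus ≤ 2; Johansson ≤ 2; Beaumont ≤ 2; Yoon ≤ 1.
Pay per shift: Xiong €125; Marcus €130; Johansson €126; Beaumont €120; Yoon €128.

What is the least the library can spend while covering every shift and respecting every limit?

Picking the cheapest available assistant for each shift independently would cost €1090, but that ignores the shift limits.
An optimal schedule: Wed-PM→Xiong+Johansson, Thu-AM→Marcus, Thu-PM→Xiong, Fri-AM→Beaumont, Fri-PM→Marcus, Sat-AM→Yoon, Sat-PM→Johansson, Sun-AM→Beaumont.
Total: 125 + 126 + 130 + 125 + 120 + 130 + 128 + 126 + 120 = €1130.

€1130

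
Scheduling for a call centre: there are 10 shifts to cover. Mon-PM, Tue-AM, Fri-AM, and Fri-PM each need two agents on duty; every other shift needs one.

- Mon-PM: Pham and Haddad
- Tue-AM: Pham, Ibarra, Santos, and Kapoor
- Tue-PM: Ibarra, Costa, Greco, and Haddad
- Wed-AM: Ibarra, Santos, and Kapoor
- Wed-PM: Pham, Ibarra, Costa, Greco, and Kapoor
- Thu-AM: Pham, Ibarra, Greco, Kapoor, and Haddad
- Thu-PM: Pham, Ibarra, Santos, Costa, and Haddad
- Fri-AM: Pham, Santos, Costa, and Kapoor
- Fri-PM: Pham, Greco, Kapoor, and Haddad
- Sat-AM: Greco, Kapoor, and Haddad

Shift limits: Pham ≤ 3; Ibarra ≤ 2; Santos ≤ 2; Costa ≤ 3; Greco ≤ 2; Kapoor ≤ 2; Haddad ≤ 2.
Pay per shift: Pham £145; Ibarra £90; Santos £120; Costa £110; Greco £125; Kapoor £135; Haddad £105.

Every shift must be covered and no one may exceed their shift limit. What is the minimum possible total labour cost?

£1625

Mon-PM can only be covered by Pham and Haddad, so that assignment is forced.
Picking the cheapest available agent for each shift independently would cost £1475, but that ignores the shift limits.
An optimal schedule: Mon-PM→Haddad+Pham, Tue-AM→Santos+Kapoor, Tue-PM→Ibarra, Wed-AM→Ibarra, Wed-PM→Costa, Thu-AM→Greco, Thu-PM→Costa, Fri-AM→Costa+Santos, Fri-PM→Greco+Kapoor, Sat-AM→Haddad.
Total: 105 + 145 + 120 + 135 + 90 + 90 + 110 + 125 + 110 + 110 + 120 + 125 + 135 + 105 = £1625.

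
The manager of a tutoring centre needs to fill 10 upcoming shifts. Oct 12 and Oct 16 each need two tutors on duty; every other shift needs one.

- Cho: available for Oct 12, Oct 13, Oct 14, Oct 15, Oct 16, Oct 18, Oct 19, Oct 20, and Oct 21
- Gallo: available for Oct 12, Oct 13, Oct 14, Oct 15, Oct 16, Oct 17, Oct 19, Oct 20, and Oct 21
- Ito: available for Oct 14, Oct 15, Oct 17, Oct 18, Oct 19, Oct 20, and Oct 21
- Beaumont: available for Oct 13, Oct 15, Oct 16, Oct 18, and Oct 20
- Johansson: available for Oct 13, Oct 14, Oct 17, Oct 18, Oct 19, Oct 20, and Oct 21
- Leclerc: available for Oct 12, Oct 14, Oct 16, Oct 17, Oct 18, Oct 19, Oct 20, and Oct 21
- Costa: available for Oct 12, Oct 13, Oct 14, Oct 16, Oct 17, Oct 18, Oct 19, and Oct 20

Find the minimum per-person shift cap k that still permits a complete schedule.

2

With 7 tutors and 12 worker-slots to fill, someone must work at least ⌈12/7⌉ = 2 shifts, so k ≥ 2.
k = 2 works: Oct 12→Leclerc+Costa, Oct 13→Cho, Oct 14→Ito, Oct 15→Cho, Oct 16→Beaumont+Leclerc, Oct 17→Gallo, Oct 18→Ito, Oct 19→Johansson, Oct 20→Beaumont, Oct 21→Gallo.
Loads: Cho 2, Gallo 2, Ito 2, Beaumont 2, Johansson 1, Leclerc 2, Costa 1 — all ≤ 2.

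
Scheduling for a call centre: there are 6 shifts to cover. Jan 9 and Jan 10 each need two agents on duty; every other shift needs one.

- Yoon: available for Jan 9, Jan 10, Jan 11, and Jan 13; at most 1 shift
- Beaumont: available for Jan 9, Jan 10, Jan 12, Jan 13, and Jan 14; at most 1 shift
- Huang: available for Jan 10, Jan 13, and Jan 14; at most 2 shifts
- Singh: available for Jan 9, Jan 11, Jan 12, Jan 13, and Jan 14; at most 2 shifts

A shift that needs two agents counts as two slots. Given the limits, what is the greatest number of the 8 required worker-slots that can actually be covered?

Total capacity across all agents is 1+1+2+2 = 6, and 8 slots are needed, so at most 6 can be filled.
An assignment achieving 6: Jan 9→Singh, Jan 10→Huang, Jan 11→Yoon, Jan 12→Beaumont, Jan 13→Singh, Jan 14→Huang.
Loads: Yoon 1/1, Beaumont 1/1, Huang 2/2, Singh 2/2.

6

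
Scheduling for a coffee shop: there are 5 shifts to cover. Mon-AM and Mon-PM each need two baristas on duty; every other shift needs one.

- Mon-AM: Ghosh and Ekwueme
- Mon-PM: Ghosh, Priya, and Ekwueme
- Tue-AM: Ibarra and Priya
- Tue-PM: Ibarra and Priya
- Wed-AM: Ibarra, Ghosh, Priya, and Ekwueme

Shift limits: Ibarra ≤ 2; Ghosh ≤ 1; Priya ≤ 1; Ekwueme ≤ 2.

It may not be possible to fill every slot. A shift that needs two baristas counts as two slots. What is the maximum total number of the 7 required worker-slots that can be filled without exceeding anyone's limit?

6

Total capacity across all baristas is 2+1+1+2 = 6, and 7 slots are needed, so at most 6 can be filled.
An assignment achieving 6: Mon-AM→Ghosh+Ekwueme, Mon-PM→Priya+Ekwueme, Tue-AM→Ibarra, Tue-PM→Ibarra.
Loads: Ibarra 2/2, Ghosh 1/1, Priya 1/1, Ekwueme 2/2.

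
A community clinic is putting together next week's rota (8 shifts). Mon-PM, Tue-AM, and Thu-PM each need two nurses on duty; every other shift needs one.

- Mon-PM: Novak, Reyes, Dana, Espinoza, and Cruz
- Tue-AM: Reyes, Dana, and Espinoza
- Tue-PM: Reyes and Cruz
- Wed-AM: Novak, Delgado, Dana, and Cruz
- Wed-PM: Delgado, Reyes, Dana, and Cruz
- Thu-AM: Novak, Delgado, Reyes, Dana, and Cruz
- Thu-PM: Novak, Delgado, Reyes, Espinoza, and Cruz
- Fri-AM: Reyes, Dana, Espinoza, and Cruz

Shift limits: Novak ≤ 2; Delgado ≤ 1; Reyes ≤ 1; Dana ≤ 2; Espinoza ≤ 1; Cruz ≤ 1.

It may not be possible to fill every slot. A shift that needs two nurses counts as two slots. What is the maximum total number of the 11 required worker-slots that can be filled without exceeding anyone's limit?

Total capacity across all nurses is 2+1+1+2+1+1 = 8, and 11 slots are needed, so at most 8 can be filled.
An assignment achieving 8: Mon-PM→Novak+Cruz, Tue-AM→Dana+Espinoza, Tue-PM→Reyes, Wed-AM→Novak, Wed-PM→Delgado, Fri-AM→Dana.
Loads: Novak 2/2, Delgado 1/1, Reyes 1/1, Dana 2/2, Espinoza 1/1, Cruz 1/1.

8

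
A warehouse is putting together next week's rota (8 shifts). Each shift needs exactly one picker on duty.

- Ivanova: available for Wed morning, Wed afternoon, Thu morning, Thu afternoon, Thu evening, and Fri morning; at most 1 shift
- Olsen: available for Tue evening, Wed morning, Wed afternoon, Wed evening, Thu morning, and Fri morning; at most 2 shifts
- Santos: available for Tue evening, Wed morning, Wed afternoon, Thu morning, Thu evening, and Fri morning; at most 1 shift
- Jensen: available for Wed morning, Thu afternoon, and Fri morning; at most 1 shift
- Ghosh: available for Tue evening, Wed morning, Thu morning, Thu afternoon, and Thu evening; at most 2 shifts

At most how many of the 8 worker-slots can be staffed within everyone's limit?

7

Total capacity across all pickers is 1+2+1+1+2 = 7, and 8 slots are needed, so at most 7 can be filled.
An assignment achieving 7: Tue evening→Olsen, Wed morning→Ghosh, Wed afternoon→Ivanova, Wed evening→Olsen, Thu morning→Ghosh, Thu afternoon→Jensen, Thu evening→Santos.
Loads: Ivanova 1/1, Olsen 2/2, Santos 1/1, Jensen 1/1, Ghosh 2/2.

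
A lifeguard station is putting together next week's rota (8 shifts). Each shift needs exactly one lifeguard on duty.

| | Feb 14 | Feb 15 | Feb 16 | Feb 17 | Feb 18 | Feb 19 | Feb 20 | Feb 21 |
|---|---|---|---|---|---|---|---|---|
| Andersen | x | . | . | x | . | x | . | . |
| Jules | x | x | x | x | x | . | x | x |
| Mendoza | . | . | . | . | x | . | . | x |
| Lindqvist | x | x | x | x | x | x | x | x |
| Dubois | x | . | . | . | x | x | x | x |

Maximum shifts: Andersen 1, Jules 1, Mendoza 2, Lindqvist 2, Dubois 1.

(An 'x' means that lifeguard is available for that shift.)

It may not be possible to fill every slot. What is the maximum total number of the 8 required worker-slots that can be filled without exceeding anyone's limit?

7

Total capacity across all lifeguards is 1+1+2+2+1 = 7, and 8 slots are needed, so at most 7 can be filled.
An assignment achieving 7: Feb 15→Jules, Feb 16→Lindqvist, Feb 17→Andersen, Feb 18→Mendoza, Feb 19→Lindqvist, Feb 20→Dubois, Feb 21→Mendoza.
Loads: Andersen 1/1, Jules 1/1, Mendoza 2/2, Lindqvist 2/2, Dubois 1/1.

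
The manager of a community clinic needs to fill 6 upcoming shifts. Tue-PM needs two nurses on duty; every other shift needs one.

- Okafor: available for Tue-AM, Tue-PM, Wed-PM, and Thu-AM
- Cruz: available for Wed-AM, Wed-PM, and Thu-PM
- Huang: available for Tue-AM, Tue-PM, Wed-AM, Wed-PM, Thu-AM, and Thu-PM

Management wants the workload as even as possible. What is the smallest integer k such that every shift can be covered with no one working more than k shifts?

3

With 3 nurses and 7 worker-slots to fill, someone must work at least ⌈7/3⌉ = 3 shifts, so k ≥ 3.
k = 3 works: Tue-AM→Okafor, Tue-PM→Okafor+Huang, Wed-AM→Cruz, Wed-PM→Cruz, Thu-AM→Okafor, Thu-PM→Cruz.
Loads: Okafor 3, Cruz 3, Huang 1 — all ≤ 3.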